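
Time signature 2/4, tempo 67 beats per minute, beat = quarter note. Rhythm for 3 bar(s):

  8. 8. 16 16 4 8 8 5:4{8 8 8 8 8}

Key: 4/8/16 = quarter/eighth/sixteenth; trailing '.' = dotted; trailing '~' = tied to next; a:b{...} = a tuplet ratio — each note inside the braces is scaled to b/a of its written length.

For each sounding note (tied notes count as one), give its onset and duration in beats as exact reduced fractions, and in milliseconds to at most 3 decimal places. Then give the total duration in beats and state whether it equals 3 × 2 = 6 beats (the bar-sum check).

1) 0.0ms=0b +671.642ms=3/4b
2) 671.642ms=3/4b +671.642ms=3/4b
3) 1343.284ms=3/2b +223.881ms=1/4b
4) 1567.164ms=7/4b +223.881ms=1/4b
5) 1791.045ms=2b +895.522ms=1b
6) 2686.567ms=3b +447.761ms=1/2b
7) 3134.328ms=7/2b +447.761ms=1/2b
8) 3582.09ms=4b +358.209ms=2/5b
9) 3940.299ms=22/5b +358.209ms=2/5b
10) 4298.507ms=24/5b +358.209ms=2/5b
11) 4656.716ms=26/5b +358.209ms=2/5b
12) 5014.925ms=28/5b +358.209ms=2/5b
Σ=6b of 6 (67bpm 2/4) — PASS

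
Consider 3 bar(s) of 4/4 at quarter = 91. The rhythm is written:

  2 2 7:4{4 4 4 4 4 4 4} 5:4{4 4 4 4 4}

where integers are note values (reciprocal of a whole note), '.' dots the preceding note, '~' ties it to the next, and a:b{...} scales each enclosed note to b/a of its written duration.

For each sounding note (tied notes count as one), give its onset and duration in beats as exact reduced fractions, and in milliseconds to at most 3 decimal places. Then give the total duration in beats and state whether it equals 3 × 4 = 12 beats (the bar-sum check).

1) 0.0ms=0b +1318.681ms=2b
2) 1318.681ms=2b +1318.681ms=2b
3) 2637.363ms=4b +376.766ms=4/7b
4) 3014.129ms=32/7b +376.766ms=4/7b
5) 3390.895ms=36/7b +376.766ms=4/7b
6) 3767.661ms=40/7b +376.766ms=4/7b
7) 4144.427ms=44/7b +376.766ms=4/7b
8) 4521.193ms=48/7b +376.766ms=4/7b
9) 4897.959ms=52/7b +376.766ms=4/7b
10) 5274.725ms=8b +527.473ms=4/5b
11) 5802.198ms=44/5b +527.473ms=4/5b
12) 6329.67ms=48/5b +527.473ms=4/5b
13) 6857.143ms=52/5b +527.473ms=4/5b
14) 7384.615ms=56/5b +527.473ms=4/5b
Σ=12b of 12 (91bpm 4/4) — PASS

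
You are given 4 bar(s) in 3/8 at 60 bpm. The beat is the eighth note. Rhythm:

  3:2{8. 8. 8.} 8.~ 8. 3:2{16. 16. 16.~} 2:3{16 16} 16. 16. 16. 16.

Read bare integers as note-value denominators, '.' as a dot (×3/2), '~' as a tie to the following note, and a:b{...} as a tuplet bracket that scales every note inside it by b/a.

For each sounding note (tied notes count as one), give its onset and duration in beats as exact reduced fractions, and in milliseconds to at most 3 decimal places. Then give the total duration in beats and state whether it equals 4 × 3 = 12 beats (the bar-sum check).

1) 0.0ms=0b +1000.0ms=1b
2) 1000.0ms=1b +1000.0ms=1b
3) 2000.0ms=2b +1000.0ms=1b
4) 3000.0ms=3b +3000.0ms=3b
5) 6000.0ms=6b +500.0ms=1/2b
6) 6500.0ms=13/2b +500.0ms=1/2b
7) 7000.0ms=7b +1250.0ms=5/4b
8) 8250.0ms=33/4b +750.0ms=3/4b
9) 9000.0ms=9b +750.0ms=3/4b
10) 9750.0ms=39/4b +750.0ms=3/4b
11) 10500.0ms=21/2b +750.0ms=3/4b
12) 11250.0ms=45/4b +750.0ms=3/4b
Σ=12b of 12 (60bpm 3/8) — PASS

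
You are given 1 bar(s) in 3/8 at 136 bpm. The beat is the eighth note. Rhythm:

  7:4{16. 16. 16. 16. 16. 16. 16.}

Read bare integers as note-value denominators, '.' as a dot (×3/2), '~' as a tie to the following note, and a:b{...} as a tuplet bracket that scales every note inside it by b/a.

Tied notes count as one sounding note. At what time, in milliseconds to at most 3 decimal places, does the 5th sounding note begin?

note 5 onset = 12/7b = 756.303ms

1. 0.0ms @ 0 + 189.076ms (3/7)
2. 189.076ms @ 3/7 + 189.076ms (3/7)
3. 378.151ms @ 6/7 + 189.076ms (3/7)
4. 567.227ms @ 9/7 + 189.076ms (3/7)
5. 756.303ms @ 12/7 + 189.076ms (3/7)
6. 945.378ms @ 15/7 + 189.076ms (3/7)
7. 1134.454ms @ 18/7 + 189.076ms (3/7)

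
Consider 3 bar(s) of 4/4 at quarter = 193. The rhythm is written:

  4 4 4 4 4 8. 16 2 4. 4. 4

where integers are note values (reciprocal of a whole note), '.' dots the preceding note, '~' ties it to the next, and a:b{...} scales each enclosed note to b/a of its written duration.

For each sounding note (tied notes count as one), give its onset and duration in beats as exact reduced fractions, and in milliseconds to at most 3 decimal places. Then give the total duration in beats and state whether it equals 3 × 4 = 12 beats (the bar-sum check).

1) 0.0ms=0b +310.881ms=1b
2) 310.881ms=1b +310.881ms=1b
3) 621.762ms=2b +310.881ms=1b
4) 932.642ms=3b +310.881ms=1b
5) 1243.523ms=4b +310.881ms=1b
6) 1554.404ms=5b +233.161ms=3/4b
7) 1787.565ms=23/4b +77.72ms=1/4b
8) 1865.285ms=6b +621.762ms=2b
9) 2487.047ms=8b +466.321ms=3/2b
10) 2953.368ms=19/2b +466.321ms=3/2b
11) 3419.689ms=11b +310.881ms=1b
Σ=12b of 12 (193bpm 4/4) — PASS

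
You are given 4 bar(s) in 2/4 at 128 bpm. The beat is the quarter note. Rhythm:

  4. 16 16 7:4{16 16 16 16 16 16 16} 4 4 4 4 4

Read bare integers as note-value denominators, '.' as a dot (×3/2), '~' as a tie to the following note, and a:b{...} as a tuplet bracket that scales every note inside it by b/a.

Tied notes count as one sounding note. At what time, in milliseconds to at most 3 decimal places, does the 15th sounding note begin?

note 15 onset = 7b = 3281.25ms

1. 0.0ms @ 0 + 703.125ms (3/2)
2. 703.125ms @ 3/2 + 117.188ms (1/4)
3. 820.312ms @ 7/4 + 117.188ms (1/4)
4. 937.5ms @ 2 + 66.964ms (1/7)
5. 1004.464ms @ 15/7 + 66.964ms (1/7)
6. 1071.429ms @ 16/7 + 66.964ms (1/7)
7. 1138.393ms @ 17/7 + 66.964ms (1/7)
8. 1205.357ms @ 18/7 + 66.964ms (1/7)
9. 1272.321ms @ 19/7 + 66.964ms (1/7)
10. 1339.286ms @ 20/7 + 66.964ms (1/7)
11. 1406.25ms @ 3 + 468.75ms (1)
12. 1875.0ms @ 4 + 468.75ms (1)
13. 2343.75ms @ 5 + 468.75ms (1)
14. 2812.5ms @ 6 + 468.75ms (1)
15. 3281.25ms @ 7 + 468.75ms (1)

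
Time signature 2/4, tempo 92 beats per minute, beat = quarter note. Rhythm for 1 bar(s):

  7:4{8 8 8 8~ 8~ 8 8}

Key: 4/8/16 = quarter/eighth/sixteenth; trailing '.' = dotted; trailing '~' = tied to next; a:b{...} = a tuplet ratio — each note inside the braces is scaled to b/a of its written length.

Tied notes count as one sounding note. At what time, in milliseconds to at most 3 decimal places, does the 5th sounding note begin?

note 5 onset = 12/7b = 1118.012ms

1. 0.0ms @ 0 + 186.335ms (2/7)
2. 186.335ms @ 2/7 + 186.335ms (2/7)
3. 372.671ms @ 4/7 + 186.335ms (2/7)
4. 559.006ms @ 6/7 + 559.006ms (6/7)
5. 1118.012ms @ 12/7 + 186.335ms (2/7)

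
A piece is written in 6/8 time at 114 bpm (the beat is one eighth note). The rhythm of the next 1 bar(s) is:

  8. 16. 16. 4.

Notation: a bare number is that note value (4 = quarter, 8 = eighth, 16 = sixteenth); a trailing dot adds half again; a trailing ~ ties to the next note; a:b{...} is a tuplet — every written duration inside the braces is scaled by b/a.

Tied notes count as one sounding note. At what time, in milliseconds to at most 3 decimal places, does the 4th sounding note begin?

1. 0.0ms @ 0 + 789.474ms (3/2)
2. 789.474ms @ 3/2 + 394.737ms (3/4)
3. 1184.211ms @ 9/4 + 394.737ms (3/4)
4. 1578.947ms @ 3 + 1578.947ms (3)

note 4 onset = 3b = 1578.947ms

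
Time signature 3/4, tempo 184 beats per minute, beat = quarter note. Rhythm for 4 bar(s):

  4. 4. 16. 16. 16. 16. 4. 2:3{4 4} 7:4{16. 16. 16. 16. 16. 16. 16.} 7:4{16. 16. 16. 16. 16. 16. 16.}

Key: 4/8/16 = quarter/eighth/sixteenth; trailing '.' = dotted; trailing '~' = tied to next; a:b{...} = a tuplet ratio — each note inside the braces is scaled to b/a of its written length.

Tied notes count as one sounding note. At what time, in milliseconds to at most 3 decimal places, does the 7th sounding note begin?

note 7 onset = 9/2b = 1467.391ms

1. 0.0ms @ 0 + 489.13ms (3/2)
2. 489.13ms @ 3/2 + 489.13ms (3/2)
3. 978.261ms @ 3 + 122.283ms (3/8)
4. 1100.543ms @ 27/8 + 122.283ms (3/8)
5. 1222.826ms @ 15/4 + 122.283ms (3/8)
6. 1345.109ms @ 33/8 + 122.283ms (3/8)
7. 1467.391ms @ 9/2 + 489.13ms (3/2)
8. 1956.522ms @ 6 + 489.13ms (3/2)
9. 2445.652ms @ 15/2 + 489.13ms (3/2)
10. 2934.783ms @ 9 + 69.876ms (3/14)
11. 3004.658ms @ 129/14 + 69.876ms (3/14)
12. 3074.534ms @ 66/7 + 69.876ms (3/14)
13. 3144.41ms @ 135/14 + 69.876ms (3/14)
14. 3214.286ms @ 69/7 + 69.876ms (3/14)
15. 3284.161ms @ 141/14 + 69.876ms (3/14)
16. 3354.037ms @ 72/7 + 69.876ms (3/14)
17. 3423.913ms @ 21/2 + 69.876ms (3/14)
18. 3493.789ms @ 75/7 + 69.876ms (3/14)
19. 3563.665ms @ 153/14 + 69.876ms (3/14)
20. 3633.54ms @ 78/7 + 69.876ms (3/14)
21. 3703.416ms @ 159/14 + 69.876ms (3/14)
22. 3773.292ms @ 81/7 + 69.876ms (3/14)
23. 3843.168ms @ 165/14 + 69.876ms (3/14)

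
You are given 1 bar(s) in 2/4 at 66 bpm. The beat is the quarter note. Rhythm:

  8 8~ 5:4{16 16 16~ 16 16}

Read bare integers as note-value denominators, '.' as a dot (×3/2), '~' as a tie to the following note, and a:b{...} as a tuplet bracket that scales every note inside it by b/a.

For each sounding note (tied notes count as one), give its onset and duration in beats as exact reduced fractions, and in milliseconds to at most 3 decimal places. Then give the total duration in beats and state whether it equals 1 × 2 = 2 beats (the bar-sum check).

1) 0.0ms=0b +454.545ms=1/2b
2) 454.545ms=1/2b +636.364ms=7/10b
3) 1090.909ms=6/5b +181.818ms=1/5b
4) 1272.727ms=7/5b +363.636ms=2/5b
5) 1636.364ms=9/5b +181.818ms=1/5b
Σ=2b of 2 (66bpm 2/4) — PASS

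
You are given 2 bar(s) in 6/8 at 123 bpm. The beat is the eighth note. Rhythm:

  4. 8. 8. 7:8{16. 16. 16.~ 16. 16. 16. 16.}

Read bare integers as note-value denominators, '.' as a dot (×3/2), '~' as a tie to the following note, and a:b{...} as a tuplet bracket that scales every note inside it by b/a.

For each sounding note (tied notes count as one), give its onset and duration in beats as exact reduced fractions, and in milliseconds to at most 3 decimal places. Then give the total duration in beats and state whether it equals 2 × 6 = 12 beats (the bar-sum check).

1) 0.0ms=0b +1463.415ms=3b
2) 1463.415ms=3b +731.707ms=3/2b
3) 2195.122ms=9/2b +731.707ms=3/2b
4) 2926.829ms=6b +418.118ms=6/7b
5) 3344.948ms=48/7b +418.118ms=6/7b
6) 3763.066ms=54/7b +836.237ms=12/7b
7) 4599.303ms=66/7b +418.118ms=6/7b
8) 5017.422ms=72/7b +418.118ms=6/7b
9) 5435.54ms=78/7b +418.118ms=6/7b
Σ=12b of 12 (123bpm 6/8) — PASS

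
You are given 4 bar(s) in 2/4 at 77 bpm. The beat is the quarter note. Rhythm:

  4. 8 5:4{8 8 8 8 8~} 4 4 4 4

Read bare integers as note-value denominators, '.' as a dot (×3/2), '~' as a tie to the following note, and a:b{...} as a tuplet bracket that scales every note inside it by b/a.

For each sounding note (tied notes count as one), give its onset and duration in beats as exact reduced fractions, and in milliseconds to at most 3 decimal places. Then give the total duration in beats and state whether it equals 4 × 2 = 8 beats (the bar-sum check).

1) 0.0ms=0b +1168.831ms=3/2b
2) 1168.831ms=3/2b +389.61ms=1/2b
3) 1558.442ms=2b +311.688ms=2/5b
4) 1870.13ms=12/5b +311.688ms=2/5b
5) 2181.818ms=14/5b +311.688ms=2/5b
6) 2493.506ms=16/5b +311.688ms=2/5b
7) 2805.195ms=18/5b +1090.909ms=7/5b
8) 3896.104ms=5b +779.221ms=1b
9) 4675.325ms=6b +779.221ms=1b
10) 5454.545ms=7b +779.221ms=1b
Σ=8b of 8 (77bpm 2/4) — PASS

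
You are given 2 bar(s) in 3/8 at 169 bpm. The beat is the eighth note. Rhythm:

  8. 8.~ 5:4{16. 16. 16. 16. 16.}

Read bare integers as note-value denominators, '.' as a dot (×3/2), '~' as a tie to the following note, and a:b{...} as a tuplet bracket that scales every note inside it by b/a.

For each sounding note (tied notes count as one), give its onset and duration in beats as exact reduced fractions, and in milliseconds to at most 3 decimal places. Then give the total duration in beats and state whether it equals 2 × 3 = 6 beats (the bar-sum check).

1) 0.0ms=0b +532.544ms=3/2b
2) 532.544ms=3/2b +745.562ms=21/10b
3) 1278.107ms=18/5b +213.018ms=3/5b
4) 1491.124ms=21/5b +213.018ms=3/5b
5) 1704.142ms=24/5b +213.018ms=3/5b
6) 1917.16ms=27/5b +213.018ms=3/5b
Σ=6b of 6 (169bpm 3/8) — PASS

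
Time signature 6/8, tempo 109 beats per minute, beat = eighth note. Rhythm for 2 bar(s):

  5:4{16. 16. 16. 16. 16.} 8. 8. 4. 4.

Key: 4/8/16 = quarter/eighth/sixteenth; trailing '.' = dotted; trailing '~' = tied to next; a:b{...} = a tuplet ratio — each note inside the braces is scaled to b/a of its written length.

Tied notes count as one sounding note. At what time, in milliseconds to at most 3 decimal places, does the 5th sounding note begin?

note 5 onset = 12/5b = 1321.101ms

1. 0.0ms @ 0 + 330.275ms (3/5)
2. 330.275ms @ 3/5 + 330.275ms (3/5)
3. 660.55ms @ 6/5 + 330.275ms (3/5)
4. 990.826ms @ 9/5 + 330.275ms (3/5)
5. 1321.101ms @ 12/5 + 330.275ms (3/5)
6. 1651.376ms @ 3 + 825.688ms (3/2)
7. 2477.064ms @ 9/2 + 825.688ms (3/2)
8. 3302.752ms @ 6 + 1651.376ms (3)
9. 4954.128ms @ 9 + 1651.376ms (3)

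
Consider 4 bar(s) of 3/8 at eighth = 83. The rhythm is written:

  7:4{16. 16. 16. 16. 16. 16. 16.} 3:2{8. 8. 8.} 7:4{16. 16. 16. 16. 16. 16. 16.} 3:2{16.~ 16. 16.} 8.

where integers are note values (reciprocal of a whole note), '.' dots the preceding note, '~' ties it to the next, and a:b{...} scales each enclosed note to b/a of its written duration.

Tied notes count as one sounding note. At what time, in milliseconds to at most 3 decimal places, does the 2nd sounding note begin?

note 2 onset = 3/7b = 309.811ms

1. 0.0ms @ 0 + 309.811ms (3/7)
2. 309.811ms @ 3/7 + 309.811ms (3/7)
3. 619.621ms @ 6/7 + 309.811ms (3/7)
4. 929.432ms @ 9/7 + 309.811ms (3/7)
5. 1239.243ms @ 12/7 + 309.811ms (3/7)
6. 1549.053ms @ 15/7 + 309.811ms (3/7)
7. 1858.864ms @ 18/7 + 309.811ms (3/7)
8. 2168.675ms @ 3 + 722.892ms (1)
9. 2891.566ms @ 4 + 722.892ms (1)
10. 3614.458ms @ 5 + 722.892ms (1)
11. 4337.349ms @ 6 + 309.811ms (3/7)
12. 4647.16ms @ 45/7 + 309.811ms (3/7)
13. 4956.971ms @ 48/7 + 309.811ms (3/7)
14. 5266.781ms @ 51/7 + 309.811ms (3/7)
15. 5576.592ms @ 54/7 + 309.811ms (3/7)
16. 5886.403ms @ 57/7 + 309.811ms (3/7)
17. 6196.213ms @ 60/7 + 309.811ms (3/7)
18. 6506.024ms @ 9 + 722.892ms (1)
19. 7228.916ms @ 10 + 361.446ms (1/2)
20. 7590.361ms @ 21/2 + 1084.337ms (3/2)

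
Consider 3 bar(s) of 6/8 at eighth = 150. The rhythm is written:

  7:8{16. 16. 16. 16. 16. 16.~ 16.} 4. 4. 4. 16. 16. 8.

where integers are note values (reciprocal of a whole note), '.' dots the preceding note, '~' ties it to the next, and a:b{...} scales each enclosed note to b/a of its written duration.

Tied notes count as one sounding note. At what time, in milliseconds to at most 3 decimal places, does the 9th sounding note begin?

note 9 onset = 12b = 4800.0ms

1. 0.0ms @ 0 + 342.857ms (6/7)
2. 342.857ms @ 6/7 + 342.857ms (6/7)
3. 685.714ms @ 12/7 + 342.857ms (6/7)
4. 1028.571ms @ 18/7 + 342.857ms (6/7)
5. 1371.429ms @ 24/7 + 342.857ms (6/7)
6. 1714.286ms @ 30/7 + 685.714ms (12/7)
7. 2400.0ms @ 6 + 1200.0ms (3)
8. 3600.0ms @ 9 + 1200.0ms (3)
9. 4800.0ms @ 12 + 1200.0ms (3)
10. 6000.0ms @ 15 + 300.0ms (3/4)
11. 6300.0ms @ 63/4 + 300.0ms (3/4)
12. 6600.0ms @ 33/2 + 600.0ms (3/2)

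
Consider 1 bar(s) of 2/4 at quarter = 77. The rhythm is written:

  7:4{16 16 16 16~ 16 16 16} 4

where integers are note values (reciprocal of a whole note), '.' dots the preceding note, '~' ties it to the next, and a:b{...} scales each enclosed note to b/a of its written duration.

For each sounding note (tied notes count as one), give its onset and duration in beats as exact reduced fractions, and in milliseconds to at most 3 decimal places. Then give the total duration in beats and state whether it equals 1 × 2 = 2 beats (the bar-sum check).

1) 0.0ms=0b +111.317ms=1/7b
2) 111.317ms=1/7b +111.317ms=1/7b
3) 222.635ms=2/7b +111.317ms=1/7b
4) 333.952ms=3/7b +222.635ms=2/7b
5) 556.586ms=5/7b +111.317ms=1/7b
6) 667.904ms=6/7b +111.317ms=1/7b
7) 779.221ms=1b +779.221ms=1b
Σ=2b of 2 (77bpm 2/4) — PASS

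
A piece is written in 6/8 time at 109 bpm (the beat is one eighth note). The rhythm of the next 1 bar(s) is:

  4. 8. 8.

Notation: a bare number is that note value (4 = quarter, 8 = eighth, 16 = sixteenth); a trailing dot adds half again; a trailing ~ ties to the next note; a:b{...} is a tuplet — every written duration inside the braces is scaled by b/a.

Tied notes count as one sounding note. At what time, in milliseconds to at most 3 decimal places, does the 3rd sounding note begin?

1. 0.0ms @ 0 + 1651.376ms (3)
2. 1651.376ms @ 3 + 825.688ms (3/2)
3. 2477.064ms @ 9/2 + 825.688ms (3/2)

note 3 onset = 9/2b = 2477.064ms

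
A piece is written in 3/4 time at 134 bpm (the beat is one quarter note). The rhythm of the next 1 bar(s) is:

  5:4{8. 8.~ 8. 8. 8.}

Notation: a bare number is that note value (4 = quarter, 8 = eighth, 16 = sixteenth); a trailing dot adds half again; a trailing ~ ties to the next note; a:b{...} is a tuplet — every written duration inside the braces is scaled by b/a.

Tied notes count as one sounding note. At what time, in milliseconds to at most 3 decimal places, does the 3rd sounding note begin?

1. 0.0ms @ 0 + 268.657ms (3/5)
2. 268.657ms @ 3/5 + 537.313ms (6/5)
3. 805.97ms @ 9/5 + 268.657ms (3/5)
4. 1074.627ms @ 12/5 + 268.657ms (3/5)

note 3 onset = 9/5b = 805.97ms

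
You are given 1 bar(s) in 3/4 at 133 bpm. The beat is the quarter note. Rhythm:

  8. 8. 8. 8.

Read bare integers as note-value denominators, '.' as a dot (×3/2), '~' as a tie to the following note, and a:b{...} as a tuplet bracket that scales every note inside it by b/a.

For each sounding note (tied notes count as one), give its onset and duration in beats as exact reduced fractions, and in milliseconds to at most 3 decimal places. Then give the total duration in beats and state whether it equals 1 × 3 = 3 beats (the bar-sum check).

1) 0.0ms=0b +338.346ms=3/4b
2) 338.346ms=3/4b +338.346ms=3/4b
3) 676.692ms=3/2b +338.346ms=3/4b
4) 1015.038ms=9/4b +338.346ms=3/4b
Σ=3b of 3 (133bpm 3/4) — PASS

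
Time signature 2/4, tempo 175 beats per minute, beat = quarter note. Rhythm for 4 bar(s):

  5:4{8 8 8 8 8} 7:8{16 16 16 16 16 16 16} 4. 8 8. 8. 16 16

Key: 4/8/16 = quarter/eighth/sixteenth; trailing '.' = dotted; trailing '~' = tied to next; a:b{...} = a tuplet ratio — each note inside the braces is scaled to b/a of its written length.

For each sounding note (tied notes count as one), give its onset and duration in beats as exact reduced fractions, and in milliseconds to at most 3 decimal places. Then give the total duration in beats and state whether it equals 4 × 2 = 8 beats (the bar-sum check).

1) 0.0ms=0b +137.143ms=2/5b
2) 137.143ms=2/5b +137.143ms=2/5b
3) 274.286ms=4/5b +137.143ms=2/5b
4) 411.429ms=6/5b +137.143ms=2/5b
5) 548.571ms=8/5b +137.143ms=2/5b
6) 685.714ms=2b +97.959ms=2/7b
7) 783.673ms=16/7b +97.959ms=2/7b
8) 881.633ms=18/7b +97.959ms=2/7b
9) 979.592ms=20/7b +97.959ms=2/7b
10) 1077.551ms=22/7b +97.959ms=2/7b
11) 1175.51ms=24/7b +97.959ms=2/7b
12) 1273.469ms=26/7b +97.959ms=2/7b
13) 1371.429ms=4b +514.286ms=3/2b
14) 1885.714ms=11/2b +171.429ms=1/2b
15) 2057.143ms=6b +257.143ms=3/4b
16) 2314.286ms=27/4b +257.143ms=3/4b
17) 2571.429ms=15/2b +85.714ms=1/4b
18) 2657.143ms=31/4b +85.714ms=1/4b
Σ=8b of 8 (175bpm 2/4) — PASS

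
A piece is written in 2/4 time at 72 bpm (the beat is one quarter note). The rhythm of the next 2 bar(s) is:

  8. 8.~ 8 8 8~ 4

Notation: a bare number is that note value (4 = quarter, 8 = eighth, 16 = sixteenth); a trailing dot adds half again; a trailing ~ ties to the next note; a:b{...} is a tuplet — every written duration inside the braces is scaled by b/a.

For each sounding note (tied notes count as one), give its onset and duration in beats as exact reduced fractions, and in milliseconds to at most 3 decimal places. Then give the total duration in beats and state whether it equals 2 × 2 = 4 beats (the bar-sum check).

1) 0.0ms=0b +625.0ms=3/4b
2) 625.0ms=3/4b +1041.667ms=5/4b
3) 1666.667ms=2b +416.667ms=1/2b
4) 2083.333ms=5/2b +1250.0ms=3/2b
Σ=4b of 4 (72bpm 2/4) — PASS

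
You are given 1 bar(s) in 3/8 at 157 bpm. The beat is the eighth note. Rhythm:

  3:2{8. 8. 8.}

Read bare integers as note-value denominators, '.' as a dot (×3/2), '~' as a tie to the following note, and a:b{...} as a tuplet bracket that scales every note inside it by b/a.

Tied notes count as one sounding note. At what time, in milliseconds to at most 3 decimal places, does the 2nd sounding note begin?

1. 0.0ms @ 0 + 382.166ms (1)
2. 382.166ms @ 1 + 382.166ms (1)
3. 764.331ms @ 2 + 382.166ms (1)

note 2 onset = 1b = 382.166ms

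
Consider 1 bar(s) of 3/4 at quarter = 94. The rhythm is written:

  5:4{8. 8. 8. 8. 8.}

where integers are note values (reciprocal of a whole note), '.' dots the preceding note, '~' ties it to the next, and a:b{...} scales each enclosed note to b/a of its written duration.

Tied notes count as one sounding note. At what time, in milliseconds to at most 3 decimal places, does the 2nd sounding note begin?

note 2 onset = 3/5b = 382.979ms

1. 0.0ms @ 0 + 382.979ms (3/5)
2. 382.979ms @ 3/5 + 382.979ms (3/5)
3. 765.957ms @ 6/5 + 382.979ms (3/5)
4. 1148.936ms @ 9/5 + 382.979ms (3/5)
5. 1531.915ms @ 12/5 + 382.979ms (3/5)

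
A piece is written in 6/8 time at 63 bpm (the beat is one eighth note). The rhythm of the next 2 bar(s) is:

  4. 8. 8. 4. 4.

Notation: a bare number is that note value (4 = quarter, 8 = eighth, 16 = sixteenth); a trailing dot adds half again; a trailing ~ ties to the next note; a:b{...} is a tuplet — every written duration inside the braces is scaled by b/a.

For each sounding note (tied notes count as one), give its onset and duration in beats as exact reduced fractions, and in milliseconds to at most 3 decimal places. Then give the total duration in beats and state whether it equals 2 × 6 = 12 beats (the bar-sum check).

1) 0.0ms=0b +2857.143ms=3b
2) 2857.143ms=3b +1428.571ms=3/2b
3) 4285.714ms=9/2b +1428.571ms=3/2b
4) 5714.286ms=6b +2857.143ms=3b
5) 8571.429ms=9b +2857.143ms=3b
Σ=12b of 12 (63bpm 6/8) — PASS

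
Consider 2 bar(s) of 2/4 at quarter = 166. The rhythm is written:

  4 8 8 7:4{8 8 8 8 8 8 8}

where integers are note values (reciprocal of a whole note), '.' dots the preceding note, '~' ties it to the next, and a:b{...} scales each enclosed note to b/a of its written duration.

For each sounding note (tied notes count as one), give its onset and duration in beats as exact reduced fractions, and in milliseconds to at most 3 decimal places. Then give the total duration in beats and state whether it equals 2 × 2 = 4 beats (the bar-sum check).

1) 0.0ms=0b +361.446ms=1b
2) 361.446ms=1b +180.723ms=1/2b
3) 542.169ms=3/2b +180.723ms=1/2b
4) 722.892ms=2b +103.27ms=2/7b
5) 826.162ms=16/7b +103.27ms=2/7b
6) 929.432ms=18/7b +103.27ms=2/7b
7) 1032.702ms=20/7b +103.27ms=2/7b
8) 1135.972ms=22/7b +103.27ms=2/7b
9) 1239.243ms=24/7b +103.27ms=2/7b
10) 1342.513ms=26/7b +103.27ms=2/7b
Σ=4b of 4 (166bpm 2/4) — PASS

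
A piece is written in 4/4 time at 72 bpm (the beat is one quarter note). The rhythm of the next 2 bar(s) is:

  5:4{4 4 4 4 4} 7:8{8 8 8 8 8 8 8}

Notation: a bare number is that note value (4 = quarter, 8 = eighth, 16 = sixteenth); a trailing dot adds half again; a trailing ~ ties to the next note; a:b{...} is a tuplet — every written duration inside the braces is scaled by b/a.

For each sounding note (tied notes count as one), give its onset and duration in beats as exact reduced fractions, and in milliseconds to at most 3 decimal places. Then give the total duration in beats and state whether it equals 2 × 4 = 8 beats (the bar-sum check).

1) 0.0ms=0b +666.667ms=4/5b
2) 666.667ms=4/5b +666.667ms=4/5b
3) 1333.333ms=8/5b +666.667ms=4/5b
4) 2000.0ms=12/5b +666.667ms=4/5b
5) 2666.667ms=16/5b +666.667ms=4/5b
6) 3333.333ms=4b +476.19ms=4/7b
7) 3809.524ms=32/7b +476.19ms=4/7b
8) 4285.714ms=36/7b +476.19ms=4/7b
9) 4761.905ms=40/7b +476.19ms=4/7b
10) 5238.095ms=44/7b +476.19ms=4/7b
11) 5714.286ms=48/7b +476.19ms=4/7b
12) 6190.476ms=52/7b +476.19ms=4/7b
Σ=8b of 8 (72bpm 4/4) — PASS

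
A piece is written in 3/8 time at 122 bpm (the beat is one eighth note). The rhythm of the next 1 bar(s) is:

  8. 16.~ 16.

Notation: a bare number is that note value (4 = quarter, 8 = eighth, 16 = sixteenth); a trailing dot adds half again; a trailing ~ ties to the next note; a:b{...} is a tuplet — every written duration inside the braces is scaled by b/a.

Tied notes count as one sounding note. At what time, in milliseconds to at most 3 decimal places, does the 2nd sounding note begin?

note 2 onset = 3/2b = 737.705ms

1. 0.0ms @ 0 + 737.705ms (3/2)
2. 737.705ms @ 3/2 + 737.705ms (3/2)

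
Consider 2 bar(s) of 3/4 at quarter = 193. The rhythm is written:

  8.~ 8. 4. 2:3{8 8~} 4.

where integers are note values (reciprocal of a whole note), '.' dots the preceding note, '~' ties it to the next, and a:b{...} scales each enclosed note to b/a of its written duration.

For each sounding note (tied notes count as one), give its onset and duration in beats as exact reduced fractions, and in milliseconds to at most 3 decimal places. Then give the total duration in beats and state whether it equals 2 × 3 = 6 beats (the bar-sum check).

1) 0.0ms=0b +466.321ms=3/2b
2) 466.321ms=3/2b +466.321ms=3/2b
3) 932.642ms=3b +233.161ms=3/4b
4) 1165.803ms=15/4b +699.482ms=9/4b
Σ=6b of 6 (193bpm 3/4) — PASS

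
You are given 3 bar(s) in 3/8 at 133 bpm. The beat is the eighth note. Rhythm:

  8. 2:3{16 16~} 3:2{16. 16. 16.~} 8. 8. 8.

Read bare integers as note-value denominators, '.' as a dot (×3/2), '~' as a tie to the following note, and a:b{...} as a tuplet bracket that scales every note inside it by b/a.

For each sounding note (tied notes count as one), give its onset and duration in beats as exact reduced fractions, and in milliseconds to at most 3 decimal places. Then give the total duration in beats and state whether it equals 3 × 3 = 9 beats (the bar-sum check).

1) 0.0ms=0b +676.692ms=3/2b
2) 676.692ms=3/2b +338.346ms=3/4b
3) 1015.038ms=9/4b +563.91ms=5/4b
4) 1578.947ms=7/2b +225.564ms=1/2b
5) 1804.511ms=4b +902.256ms=2b
6) 2706.767ms=6b +676.692ms=3/2b
7) 3383.459ms=15/2b +676.692ms=3/2b
Σ=9b of 9 (133bpm 3/8) — PASS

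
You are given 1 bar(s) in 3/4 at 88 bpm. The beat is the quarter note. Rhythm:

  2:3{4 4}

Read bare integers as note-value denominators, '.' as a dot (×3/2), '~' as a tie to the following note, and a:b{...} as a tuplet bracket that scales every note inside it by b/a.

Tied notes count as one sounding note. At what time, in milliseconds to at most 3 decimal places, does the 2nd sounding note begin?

note 2 onset = 3/2b = 1022.727ms

1. 0.0ms @ 0 + 1022.727ms (3/2)
2. 1022.727ms @ 3/2 + 1022.727ms (3/2)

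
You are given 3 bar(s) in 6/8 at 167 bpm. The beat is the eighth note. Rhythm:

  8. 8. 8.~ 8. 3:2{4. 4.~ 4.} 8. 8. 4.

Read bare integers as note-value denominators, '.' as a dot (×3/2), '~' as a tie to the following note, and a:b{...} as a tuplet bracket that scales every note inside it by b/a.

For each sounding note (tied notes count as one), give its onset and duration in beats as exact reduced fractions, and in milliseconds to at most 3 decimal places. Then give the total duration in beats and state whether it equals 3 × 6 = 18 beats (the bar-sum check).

1) 0.0ms=0b +538.922ms=3/2b
2) 538.922ms=3/2b +538.922ms=3/2b
3) 1077.844ms=3b +1077.844ms=3b
4) 2155.689ms=6b +718.563ms=2b
5) 2874.251ms=8b +1437.126ms=4b
6) 4311.377ms=12b +538.922ms=3/2b
7) 4850.299ms=27/2b +538.922ms=3/2b
8) 5389.222ms=15b +1077.844ms=3b
Σ=18b of 18 (167bpm 6/8) — PASS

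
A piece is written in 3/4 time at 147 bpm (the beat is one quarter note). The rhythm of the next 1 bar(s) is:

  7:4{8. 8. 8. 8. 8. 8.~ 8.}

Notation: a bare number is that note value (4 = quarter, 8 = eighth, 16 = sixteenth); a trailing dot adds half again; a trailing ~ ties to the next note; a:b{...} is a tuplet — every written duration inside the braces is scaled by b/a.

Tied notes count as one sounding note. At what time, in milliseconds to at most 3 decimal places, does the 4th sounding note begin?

1. 0.0ms @ 0 + 174.927ms (3/7)
2. 174.927ms @ 3/7 + 174.927ms (3/7)
3. 349.854ms @ 6/7 + 174.927ms (3/7)
4. 524.781ms @ 9/7 + 174.927ms (3/7)
5. 699.708ms @ 12/7 + 174.927ms (3/7)
6. 874.636ms @ 15/7 + 349.854ms (6/7)

note 4 onset = 9/7b = 524.781ms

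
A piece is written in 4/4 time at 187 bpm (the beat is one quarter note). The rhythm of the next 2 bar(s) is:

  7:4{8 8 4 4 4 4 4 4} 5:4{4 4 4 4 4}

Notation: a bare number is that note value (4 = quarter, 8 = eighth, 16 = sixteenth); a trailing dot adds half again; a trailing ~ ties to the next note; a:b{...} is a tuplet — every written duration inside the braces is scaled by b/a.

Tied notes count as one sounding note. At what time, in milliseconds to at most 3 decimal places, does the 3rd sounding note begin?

note 3 onset = 4/7b = 183.346ms

1. 0.0ms @ 0 + 91.673ms (2/7)
2. 91.673ms @ 2/7 + 91.673ms (2/7)
3. 183.346ms @ 4/7 + 183.346ms (4/7)
4. 366.692ms @ 8/7 + 183.346ms (4/7)
5. 550.038ms @ 12/7 + 183.346ms (4/7)
6. 733.384ms @ 16/7 + 183.346ms (4/7)
7. 916.73ms @ 20/7 + 183.346ms (4/7)
8. 1100.076ms @ 24/7 + 183.346ms (4/7)
9. 1283.422ms @ 4 + 256.684ms (4/5)
10. 1540.107ms @ 24/5 + 256.684ms (4/5)
11. 1796.791ms @ 28/5 + 256.684ms (4/5)
12. 2053.476ms @ 32/5 + 256.684ms (4/5)
13. 2310.16ms @ 36/5 + 256.684ms (4/5)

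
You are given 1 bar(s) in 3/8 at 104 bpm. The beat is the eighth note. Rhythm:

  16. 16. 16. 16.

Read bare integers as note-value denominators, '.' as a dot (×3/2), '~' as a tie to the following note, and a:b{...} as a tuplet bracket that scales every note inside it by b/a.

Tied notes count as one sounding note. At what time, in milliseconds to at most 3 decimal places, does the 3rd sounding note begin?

1. 0.0ms @ 0 + 432.692ms (3/4)
2. 432.692ms @ 3/4 + 432.692ms (3/4)
3. 865.385ms @ 3/2 + 432.692ms (3/4)
4. 1298.077ms @ 9/4 + 432.692ms (3/4)

note 3 onset = 3/2b = 865.385ms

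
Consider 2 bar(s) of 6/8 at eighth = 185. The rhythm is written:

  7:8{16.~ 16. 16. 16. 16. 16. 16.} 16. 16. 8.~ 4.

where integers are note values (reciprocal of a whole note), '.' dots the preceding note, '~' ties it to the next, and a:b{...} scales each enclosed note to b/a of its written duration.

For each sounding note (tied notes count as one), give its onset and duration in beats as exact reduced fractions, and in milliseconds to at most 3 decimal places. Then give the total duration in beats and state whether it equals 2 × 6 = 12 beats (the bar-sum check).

1) 0.0ms=0b +555.985ms=12/7b
2) 555.985ms=12/7b +277.992ms=6/7b
3) 833.977ms=18/7b +277.992ms=6/7b
4) 1111.969ms=24/7b +277.992ms=6/7b
5) 1389.961ms=30/7b +277.992ms=6/7b
6) 1667.954ms=36/7b +277.992ms=6/7b
7) 1945.946ms=6b +243.243ms=3/4b
8) 2189.189ms=27/4b +243.243ms=3/4b
9) 2432.432ms=15/2b +1459.459ms=9/2b
Σ=12b of 12 (185bpm 6/8) — PASS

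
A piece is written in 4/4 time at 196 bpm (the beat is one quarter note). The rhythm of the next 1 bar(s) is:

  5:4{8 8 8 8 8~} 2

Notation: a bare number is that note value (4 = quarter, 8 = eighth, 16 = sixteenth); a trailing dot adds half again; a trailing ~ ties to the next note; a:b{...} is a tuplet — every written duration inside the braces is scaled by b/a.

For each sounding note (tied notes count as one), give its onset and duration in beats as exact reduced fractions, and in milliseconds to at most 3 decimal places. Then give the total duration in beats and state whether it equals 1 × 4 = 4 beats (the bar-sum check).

1) 0.0ms=0b +122.449ms=2/5b
2) 122.449ms=2/5b +122.449ms=2/5b
3) 244.898ms=4/5b +122.449ms=2/5b
4) 367.347ms=6/5b +122.449ms=2/5b
5) 489.796ms=8/5b +734.694ms=12/5b
Σ=4b of 4 (196bpm 4/4) — PASS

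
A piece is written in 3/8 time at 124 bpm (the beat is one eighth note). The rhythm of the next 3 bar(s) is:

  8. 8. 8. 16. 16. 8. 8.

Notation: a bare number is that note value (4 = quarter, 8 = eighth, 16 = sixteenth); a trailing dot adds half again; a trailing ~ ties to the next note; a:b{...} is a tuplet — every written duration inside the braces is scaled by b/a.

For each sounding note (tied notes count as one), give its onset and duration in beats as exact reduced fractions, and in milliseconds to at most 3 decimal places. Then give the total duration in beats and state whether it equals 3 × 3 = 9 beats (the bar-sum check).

1) 0.0ms=0b +725.806ms=3/2b
2) 725.806ms=3/2b +725.806ms=3/2b
3) 1451.613ms=3b +725.806ms=3/2b
4) 2177.419ms=9/2b +362.903ms=3/4b
5) 2540.323ms=21/4b +362.903ms=3/4b
6) 2903.226ms=6b +725.806ms=3/2b
7) 3629.032ms=15/2b +725.806ms=3/2b
Σ=9b of 9 (124bpm 3/8) — PASS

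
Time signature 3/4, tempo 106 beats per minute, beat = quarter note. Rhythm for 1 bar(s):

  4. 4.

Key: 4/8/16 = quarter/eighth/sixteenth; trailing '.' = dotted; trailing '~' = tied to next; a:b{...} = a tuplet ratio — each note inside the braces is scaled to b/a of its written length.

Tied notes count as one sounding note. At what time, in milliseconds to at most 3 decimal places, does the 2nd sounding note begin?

note 2 onset = 3/2b = 849.057ms

1. 0.0ms @ 0 + 849.057ms (3/2)
2. 849.057ms @ 3/2 + 849.057ms (3/2)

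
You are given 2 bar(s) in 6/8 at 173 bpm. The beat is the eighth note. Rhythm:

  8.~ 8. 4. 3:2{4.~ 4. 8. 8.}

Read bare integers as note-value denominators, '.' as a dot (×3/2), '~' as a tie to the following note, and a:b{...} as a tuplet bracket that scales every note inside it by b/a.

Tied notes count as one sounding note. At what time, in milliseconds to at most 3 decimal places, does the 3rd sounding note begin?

note 3 onset = 6b = 2080.925ms

1. 0.0ms @ 0 + 1040.462ms (3)
2. 1040.462ms @ 3 + 1040.462ms (3)
3. 2080.925ms @ 6 + 1387.283ms (4)
4. 3468.208ms @ 10 + 346.821ms (1)
5. 3815.029ms @ 11 + 346.821ms (1)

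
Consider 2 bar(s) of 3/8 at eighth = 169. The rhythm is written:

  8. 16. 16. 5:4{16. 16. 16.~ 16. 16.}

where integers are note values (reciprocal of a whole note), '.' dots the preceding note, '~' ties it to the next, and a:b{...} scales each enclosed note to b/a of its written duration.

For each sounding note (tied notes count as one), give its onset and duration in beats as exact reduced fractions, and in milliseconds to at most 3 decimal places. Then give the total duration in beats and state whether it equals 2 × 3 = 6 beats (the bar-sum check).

1) 0.0ms=0b +532.544ms=3/2b
2) 532.544ms=3/2b +266.272ms=3/4b
3) 798.817ms=9/4b +266.272ms=3/4b
4) 1065.089ms=3b +213.018ms=3/5b
5) 1278.107ms=18/5b +213.018ms=3/5b
6) 1491.124ms=21/5b +426.036ms=6/5b
7) 1917.16ms=27/5b +213.018ms=3/5b
Σ=6b of 6 (169bpm 3/8) — PASS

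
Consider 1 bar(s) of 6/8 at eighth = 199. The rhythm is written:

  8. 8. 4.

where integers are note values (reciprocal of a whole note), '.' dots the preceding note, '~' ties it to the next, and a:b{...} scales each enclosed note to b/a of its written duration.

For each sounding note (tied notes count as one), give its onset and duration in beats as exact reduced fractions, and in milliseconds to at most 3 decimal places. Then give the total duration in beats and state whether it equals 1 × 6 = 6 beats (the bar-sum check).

1) 0.0ms=0b +452.261ms=3/2b
2) 452.261ms=3/2b +452.261ms=3/2b
3) 904.523ms=3b +904.523ms=3b
Σ=6b of 6 (199bpm 6/8) — PASS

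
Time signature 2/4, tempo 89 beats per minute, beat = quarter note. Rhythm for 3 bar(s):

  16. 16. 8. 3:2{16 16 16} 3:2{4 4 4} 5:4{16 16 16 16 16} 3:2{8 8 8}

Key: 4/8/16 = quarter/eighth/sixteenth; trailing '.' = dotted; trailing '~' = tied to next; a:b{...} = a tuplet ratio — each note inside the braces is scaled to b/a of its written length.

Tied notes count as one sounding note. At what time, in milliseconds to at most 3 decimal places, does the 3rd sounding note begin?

note 3 onset = 3/4b = 505.618ms

1. 0.0ms @ 0 + 252.809ms (3/8)
2. 252.809ms @ 3/8 + 252.809ms (3/8)
3. 505.618ms @ 3/4 + 505.618ms (3/4)
4. 1011.236ms @ 3/2 + 112.36ms (1/6)
5. 1123.596ms @ 5/3 + 112.36ms (1/6)
6. 1235.955ms @ 11/6 + 112.36ms (1/6)
7. 1348.315ms @ 2 + 449.438ms (2/3)
8. 1797.753ms @ 8/3 + 449.438ms (2/3)
9. 2247.191ms @ 10/3 + 449.438ms (2/3)
10. 2696.629ms @ 4 + 134.831ms (1/5)
11. 2831.461ms @ 21/5 + 134.831ms (1/5)
12. 2966.292ms @ 22/5 + 134.831ms (1/5)
13. 3101.124ms @ 23/5 + 134.831ms (1/5)
14. 3235.955ms @ 24/5 + 134.831ms (1/5)
15. 3370.787ms @ 5 + 224.719ms (1/3)
16. 3595.506ms @ 16/3 + 224.719ms (1/3)
17. 3820.225ms @ 17/3 + 224.719ms (1/3)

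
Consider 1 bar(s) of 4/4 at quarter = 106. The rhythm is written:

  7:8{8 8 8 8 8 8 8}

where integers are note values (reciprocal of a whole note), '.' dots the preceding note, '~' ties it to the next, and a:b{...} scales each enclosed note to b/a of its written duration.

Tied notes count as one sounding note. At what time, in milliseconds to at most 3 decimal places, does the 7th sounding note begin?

1. 0.0ms @ 0 + 323.45ms (4/7)
2. 323.45ms @ 4/7 + 323.45ms (4/7)
3. 646.9ms @ 8/7 + 323.45ms (4/7)
4. 970.35ms @ 12/7 + 323.45ms (4/7)
5. 1293.801ms @ 16/7 + 323.45ms (4/7)
6. 1617.251ms @ 20/7 + 323.45ms (4/7)
7. 1940.701ms @ 24/7 + 323.45ms (4/7)

note 7 onset = 24/7b = 1940.701ms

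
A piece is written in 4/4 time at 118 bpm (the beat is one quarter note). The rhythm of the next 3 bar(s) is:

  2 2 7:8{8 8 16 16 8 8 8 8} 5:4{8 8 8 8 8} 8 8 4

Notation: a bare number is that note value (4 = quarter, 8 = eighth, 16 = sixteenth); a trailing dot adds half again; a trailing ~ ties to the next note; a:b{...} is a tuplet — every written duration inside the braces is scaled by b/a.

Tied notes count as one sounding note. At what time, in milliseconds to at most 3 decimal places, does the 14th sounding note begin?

1. 0.0ms @ 0 + 1016.949ms (2)
2. 1016.949ms @ 2 + 1016.949ms (2)
3. 2033.898ms @ 4 + 290.557ms (4/7)
4. 2324.455ms @ 32/7 + 290.557ms (4/7)
5. 2615.012ms @ 36/7 + 145.278ms (2/7)
6. 2760.291ms @ 38/7 + 145.278ms (2/7)
7. 2905.569ms @ 40/7 + 290.557ms (4/7)
8. 3196.126ms @ 44/7 + 290.557ms (4/7)
9. 3486.683ms @ 48/7 + 290.557ms (4/7)
10. 3777.24ms @ 52/7 + 290.557ms (4/7)
11. 4067.797ms @ 8 + 203.39ms (2/5)
12. 4271.186ms @ 42/5 + 203.39ms (2/5)
13. 4474.576ms @ 44/5 + 203.39ms (2/5)
14. 4677.966ms @ 46/5 + 203.39ms (2/5)
15. 4881.356ms @ 48/5 + 203.39ms (2/5)
16. 5084.746ms @ 10 + 254.237ms (1/2)
17. 5338.983ms @ 21/2 + 254.237ms (1/2)
18. 5593.22ms @ 11 + 508.475ms (1)

note 14 onset = 46/5b = 4677.966ms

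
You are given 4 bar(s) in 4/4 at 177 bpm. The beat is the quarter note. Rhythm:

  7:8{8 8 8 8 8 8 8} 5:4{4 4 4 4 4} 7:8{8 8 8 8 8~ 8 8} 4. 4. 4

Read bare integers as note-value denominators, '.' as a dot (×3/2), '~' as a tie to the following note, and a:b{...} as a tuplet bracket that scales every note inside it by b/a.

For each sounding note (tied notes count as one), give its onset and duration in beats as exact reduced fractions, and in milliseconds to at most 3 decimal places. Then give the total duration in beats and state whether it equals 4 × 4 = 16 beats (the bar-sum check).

1) 0.0ms=0b +193.705ms=4/7b
2) 193.705ms=4/7b +193.705ms=4/7b
3) 387.409ms=8/7b +193.705ms=4/7b
4) 581.114ms=12/7b +193.705ms=4/7b
5) 774.818ms=16/7b +193.705ms=4/7b
6) 968.523ms=20/7b +193.705ms=4/7b
7) 1162.228ms=24/7b +193.705ms=4/7b
8) 1355.932ms=4b +271.186ms=4/5b
9) 1627.119ms=24/5b +271.186ms=4/5b
10) 1898.305ms=28/5b +271.186ms=4/5b
11) 2169.492ms=32/5b +271.186ms=4/5b
12) 2440.678ms=36/5b +271.186ms=4/5b
13) 2711.864ms=8b +193.705ms=4/7b
14) 2905.569ms=60/7b +193.705ms=4/7b
15) 3099.274ms=64/7b +193.705ms=4/7b
16) 3292.978ms=68/7b +193.705ms=4/7b
17) 3486.683ms=72/7b +387.409ms=8/7b
18) 3874.092ms=80/7b +193.705ms=4/7b
19) 4067.797ms=12b +508.475ms=3/2b
20) 4576.271ms=27/2b +508.475ms=3/2b
21) 5084.746ms=15b +338.983ms=1b
Σ=16b of 16 (177bpm 4/4) — PASS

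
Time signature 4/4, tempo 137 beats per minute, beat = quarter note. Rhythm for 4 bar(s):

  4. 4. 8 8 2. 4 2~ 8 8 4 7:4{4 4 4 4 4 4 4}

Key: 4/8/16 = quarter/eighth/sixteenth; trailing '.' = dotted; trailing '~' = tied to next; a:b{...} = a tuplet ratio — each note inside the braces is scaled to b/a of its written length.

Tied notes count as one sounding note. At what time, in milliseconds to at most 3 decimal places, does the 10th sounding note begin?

1. 0.0ms @ 0 + 656.934ms (3/2)
2. 656.934ms @ 3/2 + 656.934ms (3/2)
3. 1313.869ms @ 3 + 218.978ms (1/2)
4. 1532.847ms @ 7/2 + 218.978ms (1/2)
5. 1751.825ms @ 4 + 1313.869ms (3)
6. 3065.693ms @ 7 + 437.956ms (1)
7. 3503.65ms @ 8 + 1094.891ms (5/2)
8. 4598.54ms @ 21/2 + 218.978ms (1/2)
9. 4817.518ms @ 11 + 437.956ms (1)
10. 5255.474ms @ 12 + 250.261ms (4/7)
11. 5505.735ms @ 88/7 + 250.261ms (4/7)
12. 5755.996ms @ 92/7 + 250.261ms (4/7)
13. 6006.257ms @ 96/7 + 250.261ms (4/7)
14. 6256.517ms @ 100/7 + 250.261ms (4/7)
15. 6506.778ms @ 104/7 + 250.261ms (4/7)
16. 6757.039ms @ 108/7 + 250.261ms (4/7)

note 10 onset = 12b = 5255.474ms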